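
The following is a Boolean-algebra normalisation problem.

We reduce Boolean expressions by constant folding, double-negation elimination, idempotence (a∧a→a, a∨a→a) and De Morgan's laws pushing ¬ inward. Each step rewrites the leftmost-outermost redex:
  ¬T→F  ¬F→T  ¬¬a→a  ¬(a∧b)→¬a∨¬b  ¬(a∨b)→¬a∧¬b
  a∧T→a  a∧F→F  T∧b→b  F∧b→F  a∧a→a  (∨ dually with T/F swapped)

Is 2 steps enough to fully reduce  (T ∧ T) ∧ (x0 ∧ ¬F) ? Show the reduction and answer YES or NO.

Answer: NO — after 2 steps the term is x0 ∧ ¬F, not yet normal

Derivation:
  start: (T ∧ T) ∧ (x0 ∧ ¬F)
  →1  T ∧ (x0 ∧ ¬F)
  →2  x0 ∧ ¬F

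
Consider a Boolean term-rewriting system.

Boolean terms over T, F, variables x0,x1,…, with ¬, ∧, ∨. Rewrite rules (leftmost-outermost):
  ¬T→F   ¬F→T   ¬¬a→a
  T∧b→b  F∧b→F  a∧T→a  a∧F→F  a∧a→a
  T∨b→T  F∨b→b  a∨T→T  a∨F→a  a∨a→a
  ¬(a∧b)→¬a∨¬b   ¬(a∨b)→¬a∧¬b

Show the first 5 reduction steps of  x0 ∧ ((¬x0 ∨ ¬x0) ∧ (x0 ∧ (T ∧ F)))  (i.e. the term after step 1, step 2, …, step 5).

Answer: after 5 steps: F

Derivation:
  start: x0 ∧ ((¬x0 ∨ ¬x0) ∧ (x0 ∧ (T ∧ F)))
  [1] x0 ∧ (¬x0 ∧ (x0 ∧ (T ∧ F)))
  [2] x0 ∧ (¬x0 ∧ (x0 ∧ F))
  [3] x0 ∧ (¬x0 ∧ F)
  [4] x0 ∧ F
  [5] F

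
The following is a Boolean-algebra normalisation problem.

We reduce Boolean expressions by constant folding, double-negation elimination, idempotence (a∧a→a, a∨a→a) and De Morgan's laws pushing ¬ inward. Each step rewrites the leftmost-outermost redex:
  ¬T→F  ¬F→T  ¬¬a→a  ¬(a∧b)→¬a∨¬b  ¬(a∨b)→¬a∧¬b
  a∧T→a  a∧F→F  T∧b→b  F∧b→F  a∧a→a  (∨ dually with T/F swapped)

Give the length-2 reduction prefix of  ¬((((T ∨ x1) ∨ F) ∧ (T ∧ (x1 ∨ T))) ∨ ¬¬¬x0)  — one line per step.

  start: ¬((((T ∨ x1) ∨ F) ∧ (T ∧ (x1 ∨ T))) ∨ ¬¬¬x0)
  [1] ¬(((T ∨ x1) ∨ F) ∧ (T ∧ (x1 ∨ T))) ∧ ¬¬¬¬x0
  [2] (¬((T ∨ x1) ∨ F) ∨ ¬(T ∧ (x1 ∨ T))) ∧ ¬¬¬¬x0

Answer: after 2 steps: (¬((T ∨ x1) ∨ F) ∨ ¬(T ∧ (x1 ∨ T))) ∧ ¬¬¬¬x0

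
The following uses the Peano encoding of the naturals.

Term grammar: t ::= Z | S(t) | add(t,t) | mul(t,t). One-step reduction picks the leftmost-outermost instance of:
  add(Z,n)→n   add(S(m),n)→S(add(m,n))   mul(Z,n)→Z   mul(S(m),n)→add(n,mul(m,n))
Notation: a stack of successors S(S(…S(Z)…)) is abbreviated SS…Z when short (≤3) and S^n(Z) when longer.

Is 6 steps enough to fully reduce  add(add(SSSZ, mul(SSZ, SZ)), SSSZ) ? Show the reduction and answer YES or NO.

  start: add(add(SSSZ, mul(SSZ, SZ)), SSSZ)
  step 1: add(S(add(SSZ, mul(SSZ, SZ))), SSSZ)
  step 2: S(add(add(SSZ, mul(SSZ, SZ)), SSSZ))
  step 3: S(add(S(add(SZ, mul(SSZ, SZ))), SSSZ))
  step 4: S(S(add(add(SZ, mul(SSZ, SZ)), SSSZ)))
  step 5: S(S(add(S(add(Z, mul(SSZ, SZ))), SSSZ)))
  step 6: S(S(S(add(add(Z, mul(SSZ, SZ)), SSSZ))))

Answer: NO — after 6 steps the term is S(S(S(add(add(Z, mul(SSZ, SZ)), SSSZ)))), not yet normal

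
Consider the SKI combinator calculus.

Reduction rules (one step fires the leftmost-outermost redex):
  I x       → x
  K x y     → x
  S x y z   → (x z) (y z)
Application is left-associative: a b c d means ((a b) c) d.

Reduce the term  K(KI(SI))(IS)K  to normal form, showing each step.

  start: K(KI(SI))(IS)K
  [1] KI(SI)K
  [2] IK
  [3] K

Answer: normal form = K  (in 3 steps)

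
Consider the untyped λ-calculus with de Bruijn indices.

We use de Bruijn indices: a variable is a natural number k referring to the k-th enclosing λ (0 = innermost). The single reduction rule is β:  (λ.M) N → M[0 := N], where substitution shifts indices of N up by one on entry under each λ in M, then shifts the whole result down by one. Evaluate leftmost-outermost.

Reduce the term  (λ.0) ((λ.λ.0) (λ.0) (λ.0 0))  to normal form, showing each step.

  start: (λ.0) ((λ.λ.0) (λ.0) (λ.0 0))
  [1] (λ.λ.0) (λ.0) (λ.0 0)
  [2] (λ.0) (λ.0 0)
  [3] λ.0 0

Answer: normal form = λ.0 0  (in 3 steps)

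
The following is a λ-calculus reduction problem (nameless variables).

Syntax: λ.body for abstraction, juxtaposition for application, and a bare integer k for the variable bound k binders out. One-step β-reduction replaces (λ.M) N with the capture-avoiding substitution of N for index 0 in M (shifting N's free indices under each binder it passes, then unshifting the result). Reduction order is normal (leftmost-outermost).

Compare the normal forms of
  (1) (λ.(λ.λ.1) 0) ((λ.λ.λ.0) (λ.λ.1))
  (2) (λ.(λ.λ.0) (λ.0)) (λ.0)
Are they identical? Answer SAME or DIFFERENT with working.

Answer: DIFFERENT — A ⇓ λ.λ.λ.0, B ⇓ λ.0

Reduction:
Term A:
  start: (λ.(λ.λ.1) 0) ((λ.λ.λ.0) (λ.λ.1))
  step 1: (λ.λ.1) ((λ.λ.λ.0) (λ.λ.1))
  step 2: λ.(λ.λ.λ.0) (λ.λ.1)
  step 3: λ.λ.λ.0

Term B:
  start: (λ.(λ.λ.0) (λ.0)) (λ.0)
  step 1: (λ.λ.0) (λ.0)
  step 2: λ.0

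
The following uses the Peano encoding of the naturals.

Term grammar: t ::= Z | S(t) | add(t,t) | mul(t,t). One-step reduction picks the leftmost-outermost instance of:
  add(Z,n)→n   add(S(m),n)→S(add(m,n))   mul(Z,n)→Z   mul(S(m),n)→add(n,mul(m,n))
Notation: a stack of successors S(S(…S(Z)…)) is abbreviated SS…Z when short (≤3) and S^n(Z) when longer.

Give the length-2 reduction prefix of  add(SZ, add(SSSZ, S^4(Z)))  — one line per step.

Answer: after 2 steps: S(add(SSSZ, S^4(Z)))

Derivation:
  start: add(SZ, add(SSSZ, S^4(Z)))
  step 1: S(add(Z, add(SSSZ, S^4(Z))))
  step 2: S(add(SSSZ, S^4(Z)))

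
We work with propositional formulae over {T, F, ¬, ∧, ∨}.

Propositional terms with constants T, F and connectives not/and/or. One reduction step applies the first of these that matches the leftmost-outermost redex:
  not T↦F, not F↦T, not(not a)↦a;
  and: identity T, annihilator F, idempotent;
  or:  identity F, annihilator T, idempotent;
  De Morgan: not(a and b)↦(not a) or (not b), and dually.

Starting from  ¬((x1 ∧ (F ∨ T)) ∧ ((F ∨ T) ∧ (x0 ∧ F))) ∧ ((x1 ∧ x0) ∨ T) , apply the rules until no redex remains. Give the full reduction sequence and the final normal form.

  start: ¬((x1 ∧ (F ∨ T)) ∧ ((F ∨ T) ∧ (x0 ∧ F))) ∧ ((x1 ∧ x0) ∨ T)
  →1  (¬(x1 ∧ (F ∨ T)) ∨ ¬((F ∨ T) ∧ (x0 ∧ F))) ∧ ((x1 ∧ x0) ∨ T)
  →2  ((¬x1 ∨ ¬(F ∨ T)) ∨ ¬((F ∨ T) ∧ (x0 ∧ F))) ∧ ((x1 ∧ x0) ∨ T)
  →3  ((¬x1 ∨ (¬F ∧ ¬T)) ∨ ¬((F ∨ T) ∧ (x0 ∧ F))) ∧ ((x1 ∧ x0) ∨ T)
  →4  ((¬x1 ∨ (T ∧ ¬T)) ∨ ¬((F ∨ T) ∧ (x0 ∧ F))) ∧ ((x1 ∧ x0) ∨ T)
  →5  ((¬x1 ∨ ¬T) ∨ ¬((F ∨ T) ∧ (x0 ∧ F))) ∧ ((x1 ∧ x0) ∨ T)
  →6  ((¬x1 ∨ F) ∨ ¬((F ∨ T) ∧ (x0 ∧ F))) ∧ ((x1 ∧ x0) ∨ T)
  →7  (¬x1 ∨ ¬((F ∨ T) ∧ (x0 ∧ F))) ∧ ((x1 ∧ x0) ∨ T)
  →8  (¬x1 ∨ (¬(F ∨ T) ∨ ¬(x0 ∧ F))) ∧ ((x1 ∧ x0) ∨ T)
  →9  (¬x1 ∨ ((¬F ∧ ¬T) ∨ ¬(x0 ∧ F))) ∧ ((x1 ∧ x0) ∨ T)
  →10  (¬x1 ∨ ((T ∧ ¬T) ∨ ¬(x0 ∧ F))) ∧ ((x1 ∧ x0) ∨ T)
  →11  (¬x1 ∨ (¬T ∨ ¬(x0 ∧ F))) ∧ ((x1 ∧ x0) ∨ T)
  →12  (¬x1 ∨ (F ∨ ¬(x0 ∧ F))) ∧ ((x1 ∧ x0) ∨ T)
  →13  (¬x1 ∨ ¬(x0 ∧ F)) ∧ ((x1 ∧ x0) ∨ T)
  →14  (¬x1 ∨ (¬x0 ∨ ¬F)) ∧ ((x1 ∧ x0) ∨ T)
  →15  (¬x1 ∨ (¬x0 ∨ T)) ∧ ((x1 ∧ x0) ∨ T)
  →16  (¬x1 ∨ T) ∧ ((x1 ∧ x0) ∨ T)
  →17  T ∧ ((x1 ∧ x0) ∨ T)
  →18  (x1 ∧ x0) ∨ T
  →19  T

Answer: normal form = T  (in 19 steps)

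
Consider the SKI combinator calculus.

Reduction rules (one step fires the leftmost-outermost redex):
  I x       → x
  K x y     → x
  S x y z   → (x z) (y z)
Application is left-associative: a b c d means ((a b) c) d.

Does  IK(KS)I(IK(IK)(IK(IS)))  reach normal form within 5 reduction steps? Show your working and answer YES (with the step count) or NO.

  start: IK(KS)I(IK(IK)(IK(IS)))
  step 1: K(KS)I(IK(IK)(IK(IS)))
  step 2: KS(IK(IK)(IK(IS)))
  step 3: S

Answer: YES — reaches normal form S in 3 ≤ 5 steps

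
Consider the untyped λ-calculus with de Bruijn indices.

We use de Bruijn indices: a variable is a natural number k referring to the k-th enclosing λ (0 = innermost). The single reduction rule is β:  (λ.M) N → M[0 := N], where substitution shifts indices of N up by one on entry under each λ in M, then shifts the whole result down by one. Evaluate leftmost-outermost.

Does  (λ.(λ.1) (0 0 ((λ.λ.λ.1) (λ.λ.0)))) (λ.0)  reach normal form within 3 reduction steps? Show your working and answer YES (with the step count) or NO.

Answer: YES — reaches normal form λ.0 in 2 ≤ 3 steps

Derivation:
  start: (λ.(λ.1) (0 0 ((λ.λ.λ.1) (λ.λ.0)))) (λ.0)
  →1  (λ.λ.0) ((λ.0) (λ.0) ((λ.λ.λ.1) (λ.λ.0)))
  →2  λ.0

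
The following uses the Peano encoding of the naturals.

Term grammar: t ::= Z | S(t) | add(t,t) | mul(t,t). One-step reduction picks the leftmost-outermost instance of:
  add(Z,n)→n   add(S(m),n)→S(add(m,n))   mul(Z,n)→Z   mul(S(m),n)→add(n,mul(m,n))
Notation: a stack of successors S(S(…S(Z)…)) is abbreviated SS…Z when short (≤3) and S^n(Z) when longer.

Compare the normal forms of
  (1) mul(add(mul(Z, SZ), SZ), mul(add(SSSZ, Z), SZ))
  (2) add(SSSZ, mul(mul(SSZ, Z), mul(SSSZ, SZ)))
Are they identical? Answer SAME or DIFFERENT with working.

Answer: SAME — A ⇓ SSSZ, B ⇓ SSSZ

Derivation:
Term A:
  start: mul(add(mul(Z, SZ), SZ), mul(add(SSSZ, Z), SZ))
  step 1: mul(add(Z, SZ), mul(add(SSSZ, Z), SZ))
  step 2: mul(SZ, mul(add(SSSZ, Z), SZ))
  step 3: add(mul(add(SSSZ, Z), SZ), mul(Z, mul(add(SSSZ, Z), SZ)))
  step 4: add(mul(S(add(SSZ, Z)), SZ), mul(Z, mul(add(SSSZ, Z), SZ)))
  step 5: add(add(SZ, mul(add(SSZ, Z), SZ)), mul(Z, mul(add(SSSZ, Z), SZ)))
  step 6: add(S(add(Z, mul(add(SSZ, Z), SZ))), mul(Z, mul(add(SSSZ, Z), SZ)))
  step 7: S(add(add(Z, mul(add(SSZ, Z), SZ)), mul(Z, mul(add(SSSZ, Z), SZ))))
  step 8: S(add(mul(add(SSZ, Z), SZ), mul(Z, mul(add(SSSZ, Z), SZ))))
  step 9: S(add(mul(S(add(SZ, Z)), SZ), mul(Z, mul(add(SSSZ, Z), SZ))))
  step 10: S(add(add(SZ, mul(add(SZ, Z), SZ)), mul(Z, mul(add(SSSZ, Z), SZ))))
  step 11: S(add(S(add(Z, mul(add(SZ, Z), SZ))), mul(Z, mul(add(SSSZ, Z), SZ))))
  step 12: S(S(add(add(Z, mul(add(SZ, Z), SZ)), mul(Z, mul(add(SSSZ, Z), SZ)))))
  step 13: S(S(add(mul(add(SZ, Z), SZ), mul(Z, mul(add(SSSZ, Z), SZ)))))
  step 14: S(S(add(mul(S(add(Z, Z)), SZ), mul(Z, mul(add(SSSZ, Z), SZ)))))
  step 15: S(S(add(add(SZ, mul(add(Z, Z), SZ)), mul(Z, mul(add(SSSZ, Z), SZ)))))
  step 16: S(S(add(S(add(Z, mul(add(Z, Z), SZ))), mul(Z, mul(add(SSSZ, Z), SZ)))))
  step 17: S(S(S(add(add(Z, mul(add(Z, Z), SZ)), mul(Z, mul(add(SSSZ, Z), SZ))))))
  step 18: S(S(S(add(mul(add(Z, Z), SZ), mul(Z, mul(add(SSSZ, Z), SZ))))))
  step 19: S(S(S(add(mul(Z, SZ), mul(Z, mul(add(SSSZ, Z), SZ))))))
  step 20: S(S(S(add(Z, mul(Z, mul(add(SSSZ, Z), SZ))))))
  step 21: S(S(S(mul(Z, mul(add(SSSZ, Z), SZ)))))
  step 22: SSSZ

Term B:
  start: add(SSSZ, mul(mul(SSZ, Z), mul(SSSZ, SZ)))
  step 1: S(add(SSZ, mul(mul(SSZ, Z), mul(SSSZ, SZ))))
  step 2: S(S(add(SZ, mul(mul(SSZ, Z), mul(SSSZ, SZ)))))
  step 3: S(S(S(add(Z, mul(mul(SSZ, Z), mul(SSSZ, SZ))))))
  step 4: S(S(S(mul(mul(SSZ, Z), mul(SSSZ, SZ)))))
  step 5: S(S(S(mul(add(Z, mul(SZ, Z)), mul(SSSZ, SZ)))))
  step 6: S(S(S(mul(mul(SZ, Z), mul(SSSZ, SZ)))))
  step 7: S(S(S(mul(add(Z, mul(Z, Z)), mul(SSSZ, SZ)))))
  step 8: S(S(S(mul(mul(Z, Z), mul(SSSZ, SZ)))))
  step 9: S(S(S(mul(Z, mul(SSSZ, SZ)))))
  step 10: SSSZ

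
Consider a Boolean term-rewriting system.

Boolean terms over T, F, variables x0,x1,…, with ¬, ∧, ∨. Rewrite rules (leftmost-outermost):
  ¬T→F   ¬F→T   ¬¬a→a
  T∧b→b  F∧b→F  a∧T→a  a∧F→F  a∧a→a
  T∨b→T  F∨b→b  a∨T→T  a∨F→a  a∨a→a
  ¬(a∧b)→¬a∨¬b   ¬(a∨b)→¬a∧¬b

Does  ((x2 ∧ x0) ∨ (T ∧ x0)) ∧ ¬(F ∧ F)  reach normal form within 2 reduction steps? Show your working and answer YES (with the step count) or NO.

Answer: NO — after 2 steps the term is ((x2 ∧ x0) ∨ x0) ∧ (¬F ∨ ¬F), not yet normal

Reduction:
  start: ((x2 ∧ x0) ∨ (T ∧ x0)) ∧ ¬(F ∧ F)
  [1] ((x2 ∧ x0) ∨ x0) ∧ ¬(F ∧ F)
  [2] ((x2 ∧ x0) ∨ x0) ∧ (¬F ∨ ¬F)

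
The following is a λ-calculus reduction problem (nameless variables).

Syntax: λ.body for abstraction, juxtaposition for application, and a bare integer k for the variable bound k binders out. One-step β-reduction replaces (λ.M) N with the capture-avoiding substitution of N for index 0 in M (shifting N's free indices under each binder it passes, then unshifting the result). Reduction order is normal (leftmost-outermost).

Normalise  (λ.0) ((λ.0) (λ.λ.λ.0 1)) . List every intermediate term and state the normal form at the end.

Answer: normal form = λ.λ.λ.0 1  (in 2 steps)

Reduction:
  start: (λ.0) ((λ.0) (λ.λ.λ.0 1))
  step 1: (λ.0) (λ.λ.λ.0 1)
  step 2: λ.λ.λ.0 1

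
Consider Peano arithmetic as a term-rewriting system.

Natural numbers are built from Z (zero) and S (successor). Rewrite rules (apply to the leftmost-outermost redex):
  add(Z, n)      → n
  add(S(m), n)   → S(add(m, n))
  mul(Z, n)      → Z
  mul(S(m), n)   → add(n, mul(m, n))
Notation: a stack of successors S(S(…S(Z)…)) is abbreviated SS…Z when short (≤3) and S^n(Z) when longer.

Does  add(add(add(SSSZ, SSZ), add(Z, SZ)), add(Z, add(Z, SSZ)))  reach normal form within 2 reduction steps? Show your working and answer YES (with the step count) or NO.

  start: add(add(add(SSSZ, SSZ), add(Z, SZ)), add(Z, add(Z, SSZ)))
  [1] add(add(S(add(SSZ, SSZ)), add(Z, SZ)), add(Z, add(Z, SSZ)))
  [2] add(S(add(add(SSZ, SSZ), add(Z, SZ))), add(Z, add(Z, SSZ)))

Answer: NO — after 2 steps the term is add(S(add(add(SSZ, SSZ), add(Z, SZ))), add(Z, add(Z, SSZ))), not yet normal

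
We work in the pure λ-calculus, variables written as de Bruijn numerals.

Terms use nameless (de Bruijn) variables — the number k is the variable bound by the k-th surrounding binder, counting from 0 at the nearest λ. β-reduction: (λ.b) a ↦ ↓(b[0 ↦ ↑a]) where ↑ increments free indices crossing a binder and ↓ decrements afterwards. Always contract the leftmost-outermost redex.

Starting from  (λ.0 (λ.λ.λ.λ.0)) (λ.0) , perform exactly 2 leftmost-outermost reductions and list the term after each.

  start: (λ.0 (λ.λ.λ.λ.0)) (λ.0)
  step 1: (λ.0) (λ.λ.λ.λ.0)
  step 2: λ.λ.λ.λ.0

Answer: after 2 steps: λ.λ.λ.λ.0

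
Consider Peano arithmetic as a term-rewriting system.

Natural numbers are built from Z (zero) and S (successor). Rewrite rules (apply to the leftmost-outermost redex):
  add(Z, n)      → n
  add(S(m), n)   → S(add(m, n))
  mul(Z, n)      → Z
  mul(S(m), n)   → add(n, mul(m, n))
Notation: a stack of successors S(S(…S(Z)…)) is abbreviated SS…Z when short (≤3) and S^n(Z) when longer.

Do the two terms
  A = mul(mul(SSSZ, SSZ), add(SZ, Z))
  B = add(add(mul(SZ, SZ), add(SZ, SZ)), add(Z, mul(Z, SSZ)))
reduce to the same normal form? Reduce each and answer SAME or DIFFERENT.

Term A:
  start: mul(mul(SSSZ, SSZ), add(SZ, Z))
  →1  mul(add(SSZ, mul(SSZ, SSZ)), add(SZ, Z))
  →2  mul(S(add(SZ, mul(SSZ, SSZ))), add(SZ, Z))
  →3  add(add(SZ, Z), mul(add(SZ, mul(SSZ, SSZ)), add(SZ, Z)))
  →4  add(S(add(Z, Z)), mul(add(SZ, mul(SSZ, SSZ)), add(SZ, Z)))
  →5  S(add(add(Z, Z), mul(add(SZ, mul(SSZ, SSZ)), add(SZ, Z))))
  →6  S(add(Z, mul(add(SZ, mul(SSZ, SSZ)), add(SZ, Z))))
  →7  S(mul(add(SZ, mul(SSZ, SSZ)), add(SZ, Z)))
  →8  S(mul(S(add(Z, mul(SSZ, SSZ))), add(SZ, Z)))
  →9  S(add(add(SZ, Z), mul(add(Z, mul(SSZ, SSZ)), add(SZ, Z))))
  →10  S(add(S(add(Z, Z)), mul(add(Z, mul(SSZ, SSZ)), add(SZ, Z))))
  →11  S(S(add(add(Z, Z), mul(add(Z, mul(SSZ, SSZ)), add(SZ, Z)))))
  →12  S(S(add(Z, mul(add(Z, mul(SSZ, SSZ)), add(SZ, Z)))))
  →13  S(S(mul(add(Z, mul(SSZ, SSZ)), add(SZ, Z))))
  →14  S(S(mul(mul(SSZ, SSZ), add(SZ, Z))))
  →15  S(S(mul(add(SSZ, mul(SZ, SSZ)), add(SZ, Z))))
  →16  S(S(mul(S(add(SZ, mul(SZ, SSZ))), add(SZ, Z))))
  →17  S(S(add(add(SZ, Z), mul(add(SZ, mul(SZ, SSZ)), add(SZ, Z)))))
  →18  S(S(add(S(add(Z, Z)), mul(add(SZ, mul(SZ, SSZ)), add(SZ, Z)))))
  →19  S(S(S(add(add(Z, Z), mul(add(SZ, mul(SZ, SSZ)), add(SZ, Z))))))
  →20  S(S(S(add(Z, mul(add(SZ, mul(SZ, SSZ)), add(SZ, Z))))))
  →21  S(S(S(mul(add(SZ, mul(SZ, SSZ)), add(SZ, Z)))))
  →22  S(S(S(mul(S(add(Z, mul(SZ, SSZ))), add(SZ, Z)))))
  →23  S(S(S(add(add(SZ, Z), mul(add(Z, mul(SZ, SSZ)), add(SZ, Z))))))
  →24  S(S(S(add(S(add(Z, Z)), mul(add(Z, mul(SZ, SSZ)), add(SZ, Z))))))
  →25  S(S(S(S(add(add(Z, Z), mul(add(Z, mul(SZ, SSZ)), add(SZ, Z)))))))
  →26  S(S(S(S(add(Z, mul(add(Z, mul(SZ, SSZ)), add(SZ, Z)))))))
  →27  S(S(S(S(mul(add(Z, mul(SZ, SSZ)), add(SZ, Z))))))
  →28  S(S(S(S(mul(mul(SZ, SSZ), add(SZ, Z))))))
  →29  S(S(S(S(mul(add(SSZ, mul(Z, SSZ)), add(SZ, Z))))))
  →30  S(S(S(S(mul(S(add(SZ, mul(Z, SSZ))), add(SZ, Z))))))
  →31  S(S(S(S(add(add(SZ, Z), mul(add(SZ, mul(Z, SSZ)), add(SZ, Z)))))))
  →32  S(S(S(S(add(S(add(Z, Z)), mul(add(SZ, mul(Z, SSZ)), add(SZ, Z)))))))
  →33  S(S(S(S(S(add(add(Z, Z), mul(add(SZ, mul(Z, SSZ)), add(SZ, Z))))))))
  →34  S(S(S(S(S(add(Z, mul(add(SZ, mul(Z, SSZ)), add(SZ, Z))))))))
  →35  S(S(S(S(S(mul(add(SZ, mul(Z, SSZ)), add(SZ, Z)))))))
  →36  S(S(S(S(S(mul(S(add(Z, mul(Z, SSZ))), add(SZ, Z)))))))
  →37  S(S(S(S(S(add(add(SZ, Z), mul(add(Z, mul(Z, SSZ)), add(SZ, Z))))))))
  →38  S(S(S(S(S(add(S(add(Z, Z)), mul(add(Z, mul(Z, SSZ)), add(SZ, Z))))))))
  →39  S(S(S(S(S(S(add(add(Z, Z), mul(add(Z, mul(Z, SSZ)), add(SZ, Z)))))))))
  →40  S(S(S(S(S(S(add(Z, mul(add(Z, mul(Z, SSZ)), add(SZ, Z)))))))))
  →41  S(S(S(S(S(S(mul(add(Z, mul(Z, SSZ)), add(SZ, Z))))))))
  →42  S(S(S(S(S(S(mul(mul(Z, SSZ), add(SZ, Z))))))))
  →43  S(S(S(S(S(S(mul(Z, add(SZ, Z))))))))
  →44  S^6(Z)

Term B:
  start: add(add(mul(SZ, SZ), add(SZ, SZ)), add(Z, mul(Z, SSZ)))
  →1  add(add(add(SZ, mul(Z, SZ)), add(SZ, SZ)), add(Z, mul(Z, SSZ)))
  →2  add(add(S(add(Z, mul(Z, SZ))), add(SZ, SZ)), add(Z, mul(Z, SSZ)))
  →3  add(S(add(add(Z, mul(Z, SZ)), add(SZ, SZ))), add(Z, mul(Z, SSZ)))
  →4  S(add(add(add(Z, mul(Z, SZ)), add(SZ, SZ)), add(Z, mul(Z, SSZ))))
  →5  S(add(add(mul(Z, SZ), add(SZ, SZ)), add(Z, mul(Z, SSZ))))
  →6  S(add(add(Z, add(SZ, SZ)), add(Z, mul(Z, SSZ))))
  →7  S(add(add(SZ, SZ), add(Z, mul(Z, SSZ))))
  →8  S(add(S(add(Z, SZ)), add(Z, mul(Z, SSZ))))
  →9  S(S(add(add(Z, SZ), add(Z, mul(Z, SSZ)))))
  →10  S(S(add(SZ, add(Z, mul(Z, SSZ)))))
  →11  S(S(S(add(Z, add(Z, mul(Z, SSZ))))))
  →12  S(S(S(add(Z, mul(Z, SSZ)))))
  →13  S(S(S(mul(Z, SSZ))))
  →14  SSSZ

Answer: DIFFERENT — A ⇓ S^6(Z), B ⇓ SSSZ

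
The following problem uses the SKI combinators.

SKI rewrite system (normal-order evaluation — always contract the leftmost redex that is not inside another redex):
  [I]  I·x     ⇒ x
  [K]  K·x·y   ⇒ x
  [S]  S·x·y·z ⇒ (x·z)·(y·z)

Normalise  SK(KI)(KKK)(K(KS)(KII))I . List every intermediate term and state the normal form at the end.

  start: SK(KI)(KKK)(K(KS)(KII))I
  step 1: K(KKK)(KI(KKK))(K(KS)(KII))I
  step 2: KKK(K(KS)(KII))I
  step 3: K(K(KS)(KII))I
  step 4: K(KS)(KII)
  step 5: KS

Answer: normal form = KS  (in 5 steps)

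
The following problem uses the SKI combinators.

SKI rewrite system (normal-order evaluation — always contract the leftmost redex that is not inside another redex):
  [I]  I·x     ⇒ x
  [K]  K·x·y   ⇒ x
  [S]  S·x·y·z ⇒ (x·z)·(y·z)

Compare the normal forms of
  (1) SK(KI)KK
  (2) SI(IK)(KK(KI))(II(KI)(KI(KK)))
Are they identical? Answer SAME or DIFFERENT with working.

Term A:
  start: SK(KI)KK
  step 1: KK(KIK)K
  step 2: KK

Term B:
  start: SI(IK)(KK(KI))(II(KI)(KI(KK)))
  step 1: I(KK(KI))(IK(KK(KI)))(II(KI)(KI(KK)))
  step 2: KK(KI)(IK(KK(KI)))(II(KI)(KI(KK)))
  step 3: K(IK(KK(KI)))(II(KI)(KI(KK)))
  step 4: IK(KK(KI))
  step 5: K(KK(KI))
  step 6: KK

Answer: SAME — A ⇓ KK, B ⇓ KK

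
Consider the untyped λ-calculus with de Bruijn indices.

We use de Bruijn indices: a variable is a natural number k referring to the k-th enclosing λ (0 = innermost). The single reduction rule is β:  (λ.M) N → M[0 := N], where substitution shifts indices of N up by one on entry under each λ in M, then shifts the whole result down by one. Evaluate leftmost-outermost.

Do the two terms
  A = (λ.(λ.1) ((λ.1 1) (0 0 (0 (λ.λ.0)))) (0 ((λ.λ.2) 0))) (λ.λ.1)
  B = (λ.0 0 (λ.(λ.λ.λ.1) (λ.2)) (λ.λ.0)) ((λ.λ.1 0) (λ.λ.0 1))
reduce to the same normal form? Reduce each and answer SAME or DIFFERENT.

Answer: DIFFERENT — A ⇓ λ.λ.λ.λ.λ.1, B ⇓ λ.λ.λ.0

Derivation:
Term A:
  start: (λ.(λ.1) ((λ.1 1) (0 0 (0 (λ.λ.0)))) (0 ((λ.λ.2) 0))) (λ.λ.1)
  →1  (λ.λ.λ.1) ((λ.(λ.λ.1) (λ.λ.1)) ((λ.λ.1) (λ.λ.1) ((λ.λ.1) (λ.λ.0)))) ((λ.λ.1) ((λ.λ.λ.λ.1) (λ.λ.1)))
  →2  (λ.λ.1) ((λ.λ.1) ((λ.λ.λ.λ.1) (λ.λ.1)))
  →3  λ.(λ.λ.1) ((λ.λ.λ.λ.1) (λ.λ.1))
  →4  λ.λ.(λ.λ.λ.λ.1) (λ.λ.1)
  →5  λ.λ.λ.λ.λ.1

Term B:
  start: (λ.0 0 (λ.(λ.λ.λ.1) (λ.2)) (λ.λ.0)) ((λ.λ.1 0) (λ.λ.0 1))
  →1  (λ.λ.1 0) (λ.λ.0 1) ((λ.λ.1 0) (λ.λ.0 1)) (λ.(λ.λ.λ.1) (λ.(λ.λ.1 0) (λ.λ.0 1))) (λ.λ.0)
  →2  (λ.(λ.λ.0 1) 0) ((λ.λ.1 0) (λ.λ.0 1)) (λ.(λ.λ.λ.1) (λ.(λ.λ.1 0) (λ.λ.0 1))) (λ.λ.0)
  →3  (λ.λ.0 1) ((λ.λ.1 0) (λ.λ.0 1)) (λ.(λ.λ.λ.1) (λ.(λ.λ.1 0) (λ.λ.0 1))) (λ.λ.0)
  →4  (λ.0 ((λ.λ.1 0) (λ.λ.0 1))) (λ.(λ.λ.λ.1) (λ.(λ.λ.1 0) (λ.λ.0 1))) (λ.λ.0)
  →5  (λ.(λ.λ.λ.1) (λ.(λ.λ.1 0) (λ.λ.0 1))) ((λ.λ.1 0) (λ.λ.0 1)) (λ.λ.0)
  →6  (λ.λ.λ.1) (λ.(λ.λ.1 0) (λ.λ.0 1)) (λ.λ.0)
  →7  (λ.λ.1) (λ.λ.0)
  →8  λ.λ.λ.0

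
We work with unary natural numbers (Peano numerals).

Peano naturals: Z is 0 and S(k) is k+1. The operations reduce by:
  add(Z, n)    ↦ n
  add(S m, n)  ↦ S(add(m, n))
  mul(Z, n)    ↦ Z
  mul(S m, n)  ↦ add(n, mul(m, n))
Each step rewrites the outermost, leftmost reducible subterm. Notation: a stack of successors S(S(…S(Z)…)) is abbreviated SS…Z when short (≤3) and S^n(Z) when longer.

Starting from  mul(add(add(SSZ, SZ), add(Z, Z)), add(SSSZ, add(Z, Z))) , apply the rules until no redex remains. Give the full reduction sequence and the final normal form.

  start: mul(add(add(SSZ, SZ), add(Z, Z)), add(SSSZ, add(Z, Z)))
  [1] mul(add(S(add(SZ, SZ)), add(Z, Z)), add(SSSZ, add(Z, Z)))
  [2] mul(S(add(add(SZ, SZ), add(Z, Z))), add(SSSZ, add(Z, Z)))
  [3] add(add(SSSZ, add(Z, Z)), mul(add(add(SZ, SZ), add(Z, Z)), add(SSSZ, add(Z, Z))))
  [4] add(S(add(SSZ, add(Z, Z))), mul(add(add(SZ, SZ), add(Z, Z)), add(SSSZ, add(Z, Z))))
  [5] S(add(add(SSZ, add(Z, Z)), mul(add(add(SZ, SZ), add(Z, Z)), add(SSSZ, add(Z, Z)))))
  [6] S(add(S(add(SZ, add(Z, Z))), mul(add(add(SZ, SZ), add(Z, Z)), add(SSSZ, add(Z, Z)))))
  [7] S(S(add(add(SZ, add(Z, Z)), mul(add(add(SZ, SZ), add(Z, Z)), add(SSSZ, add(Z, Z))))))
  [8] S(S(add(S(add(Z, add(Z, Z))), mul(add(add(SZ, SZ), add(Z, Z)), add(SSSZ, add(Z, Z))))))
  [9] S(S(S(add(add(Z, add(Z, Z)), mul(add(add(SZ, SZ), add(Z, Z)), add(SSSZ, add(Z, Z)))))))
  [10] S(S(S(add(add(Z, Z), mul(add(add(SZ, SZ), add(Z, Z)), add(SSSZ, add(Z, Z)))))))
  [11] S(S(S(add(Z, mul(add(add(SZ, SZ), add(Z, Z)), add(SSSZ, add(Z, Z)))))))
  [12] S(S(S(mul(add(add(SZ, SZ), add(Z, Z)), add(SSSZ, add(Z, Z))))))
  [13] S(S(S(mul(add(S(add(Z, SZ)), add(Z, Z)), add(SSSZ, add(Z, Z))))))
  [14] S(S(S(mul(S(add(add(Z, SZ), add(Z, Z))), add(SSSZ, add(Z, Z))))))
  [15] S(S(S(add(add(SSSZ, add(Z, Z)), mul(add(add(Z, SZ), add(Z, Z)), add(SSSZ, add(Z, Z)))))))
  [16] S(S(S(add(S(add(SSZ, add(Z, Z))), mul(add(add(Z, SZ), add(Z, Z)), add(SSSZ, add(Z, Z)))))))
  [17] S(S(S(S(add(add(SSZ, add(Z, Z)), mul(add(add(Z, SZ), add(Z, Z)), add(SSSZ, add(Z, Z))))))))
  [18] S(S(S(S(add(S(add(SZ, add(Z, Z))), mul(add(add(Z, SZ), add(Z, Z)), add(SSSZ, add(Z, Z))))))))
  [19] S(S(S(S(S(add(add(SZ, add(Z, Z)), mul(add(add(Z, SZ), add(Z, Z)), add(SSSZ, add(Z, Z)))))))))
  [20] S(S(S(S(S(add(S(add(Z, add(Z, Z))), mul(add(add(Z, SZ), add(Z, Z)), add(SSSZ, add(Z, Z)))))))))
  [21] S(S(S(S(S(S(add(add(Z, add(Z, Z)), mul(add(add(Z, SZ), add(Z, Z)), add(SSSZ, add(Z, Z))))))))))
  [22] S(S(S(S(S(S(add(add(Z, Z), mul(add(add(Z, SZ), add(Z, Z)), add(SSSZ, add(Z, Z))))))))))
  [23] S(S(S(S(S(S(add(Z, mul(add(add(Z, SZ), add(Z, Z)), add(SSSZ, add(Z, Z))))))))))
  [24] S(S(S(S(S(S(mul(add(add(Z, SZ), add(Z, Z)), add(SSSZ, add(Z, Z)))))))))
  [25] S(S(S(S(S(S(mul(add(SZ, add(Z, Z)), add(SSSZ, add(Z, Z)))))))))
  [26] S(S(S(S(S(S(mul(S(add(Z, add(Z, Z))), add(SSSZ, add(Z, Z)))))))))
  [27] S(S(S(S(S(S(add(add(SSSZ, add(Z, Z)), mul(add(Z, add(Z, Z)), add(SSSZ, add(Z, Z))))))))))
  [28] S(S(S(S(S(S(add(S(add(SSZ, add(Z, Z))), mul(add(Z, add(Z, Z)), add(SSSZ, add(Z, Z))))))))))
  [29] S(S(S(S(S(S(S(add(add(SSZ, add(Z, Z)), mul(add(Z, add(Z, Z)), add(SSSZ, add(Z, Z)))))))))))
  [30] S(S(S(S(S(S(S(add(S(add(SZ, add(Z, Z))), mul(add(Z, add(Z, Z)), add(SSSZ, add(Z, Z)))))))))))
  [31] S(S(S(S(S(S(S(S(add(add(SZ, add(Z, Z)), mul(add(Z, add(Z, Z)), add(SSSZ, add(Z, Z))))))))))))
  [32] S(S(S(S(S(S(S(S(add(S(add(Z, add(Z, Z))), mul(add(Z, add(Z, Z)), add(SSSZ, add(Z, Z))))))))))))
  [33] S(S(S(S(S(S(S(S(S(add(add(Z, add(Z, Z)), mul(add(Z, add(Z, Z)), add(SSSZ, add(Z, Z)))))))))))))
  [34] S(S(S(S(S(S(S(S(S(add(add(Z, Z), mul(add(Z, add(Z, Z)), add(SSSZ, add(Z, Z)))))))))))))
  [35] S(S(S(S(S(S(S(S(S(add(Z, mul(add(Z, add(Z, Z)), add(SSSZ, add(Z, Z)))))))))))))
  [36] S(S(S(S(S(S(S(S(S(mul(add(Z, add(Z, Z)), add(SSSZ, add(Z, Z))))))))))))
  [37] S(S(S(S(S(S(S(S(S(mul(add(Z, Z), add(SSSZ, add(Z, Z))))))))))))
  [38] S(S(S(S(S(S(S(S(S(mul(Z, add(SSSZ, add(Z, Z))))))))))))
  [39] S^9(Z)

Answer: normal form = S^9(Z)  (in 39 steps)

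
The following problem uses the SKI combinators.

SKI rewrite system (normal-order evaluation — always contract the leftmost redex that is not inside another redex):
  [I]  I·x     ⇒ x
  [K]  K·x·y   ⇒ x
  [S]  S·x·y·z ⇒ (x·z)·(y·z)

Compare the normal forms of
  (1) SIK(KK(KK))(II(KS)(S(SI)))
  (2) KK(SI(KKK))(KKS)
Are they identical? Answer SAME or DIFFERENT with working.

Answer: SAME — A ⇓ KK, B ⇓ KK

Working:
Term A:
  start: SIK(KK(KK))(II(KS)(S(SI)))
  [1] I(KK(KK))(K(KK(KK)))(II(KS)(S(SI)))
  [2] KK(KK)(K(KK(KK)))(II(KS)(S(SI)))
  [3] K(K(KK(KK)))(II(KS)(S(SI)))
  [4] K(KK(KK))
  [5] KK

Term B:
  start: KK(SI(KKK))(KKS)
  [1] K(KKS)
  [2] KK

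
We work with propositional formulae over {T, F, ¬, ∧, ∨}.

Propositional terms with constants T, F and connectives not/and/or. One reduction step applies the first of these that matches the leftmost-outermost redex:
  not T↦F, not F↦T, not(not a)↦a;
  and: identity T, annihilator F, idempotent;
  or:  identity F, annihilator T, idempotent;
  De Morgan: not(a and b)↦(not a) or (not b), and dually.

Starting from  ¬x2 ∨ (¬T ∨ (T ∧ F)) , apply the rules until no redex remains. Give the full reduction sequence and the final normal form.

  start: ¬x2 ∨ (¬T ∨ (T ∧ F))
  [1] ¬x2 ∨ (F ∨ (T ∧ F))
  [2] ¬x2 ∨ (T ∧ F)
  [3] ¬x2 ∨ F
  [4] ¬x2

Answer: normal form = ¬x2  (in 4 steps)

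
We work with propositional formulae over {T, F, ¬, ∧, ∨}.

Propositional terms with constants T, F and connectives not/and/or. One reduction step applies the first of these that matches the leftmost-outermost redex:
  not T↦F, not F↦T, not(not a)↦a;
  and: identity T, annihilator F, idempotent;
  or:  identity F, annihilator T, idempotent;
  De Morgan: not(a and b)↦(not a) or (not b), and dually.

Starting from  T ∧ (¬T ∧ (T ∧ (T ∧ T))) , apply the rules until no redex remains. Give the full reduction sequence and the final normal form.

  start: T ∧ (¬T ∧ (T ∧ (T ∧ T)))
  [1] ¬T ∧ (T ∧ (T ∧ T))
  [2] F ∧ (T ∧ (T ∧ T))
  [3] F

Answer: normal form = F  (in 3 steps)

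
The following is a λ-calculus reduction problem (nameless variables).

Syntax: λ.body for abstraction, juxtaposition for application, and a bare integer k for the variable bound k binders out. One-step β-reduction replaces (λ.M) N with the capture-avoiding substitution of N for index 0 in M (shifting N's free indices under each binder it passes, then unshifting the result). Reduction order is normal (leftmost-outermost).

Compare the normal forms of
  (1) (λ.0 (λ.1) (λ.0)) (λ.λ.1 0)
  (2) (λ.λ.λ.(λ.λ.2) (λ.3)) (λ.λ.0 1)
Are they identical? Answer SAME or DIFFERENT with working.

Answer: DIFFERENT — A ⇓ λ.λ.1 0, B ⇓ λ.λ.λ.1

Working:
Term A:
  start: (λ.0 (λ.1) (λ.0)) (λ.λ.1 0)
  step 1: (λ.λ.1 0) (λ.λ.λ.1 0) (λ.0)
  step 2: (λ.(λ.λ.λ.1 0) 0) (λ.0)
  step 3: (λ.λ.λ.1 0) (λ.0)
  step 4: λ.λ.1 0

Term B:
  start: (λ.λ.λ.(λ.λ.2) (λ.3)) (λ.λ.0 1)
  step 1: λ.λ.(λ.λ.2) (λ.λ.λ.0 1)
  step 2: λ.λ.λ.1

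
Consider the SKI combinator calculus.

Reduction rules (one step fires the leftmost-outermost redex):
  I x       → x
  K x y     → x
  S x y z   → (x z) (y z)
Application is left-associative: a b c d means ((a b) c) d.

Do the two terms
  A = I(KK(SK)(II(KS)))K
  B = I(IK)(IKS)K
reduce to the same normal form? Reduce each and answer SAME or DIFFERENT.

Term A:
  start: I(KK(SK)(II(KS)))K
  →1  KK(SK)(II(KS))K
  →2  K(II(KS))K
  →3  II(KS)
  →4  I(KS)
  →5  KS

Term B:
  start: I(IK)(IKS)K
  →1  IK(IKS)K
  →2  K(IKS)K
  →3  IKS
  →4  KS

Answer: SAME — A ⇓ KS, B ⇓ KS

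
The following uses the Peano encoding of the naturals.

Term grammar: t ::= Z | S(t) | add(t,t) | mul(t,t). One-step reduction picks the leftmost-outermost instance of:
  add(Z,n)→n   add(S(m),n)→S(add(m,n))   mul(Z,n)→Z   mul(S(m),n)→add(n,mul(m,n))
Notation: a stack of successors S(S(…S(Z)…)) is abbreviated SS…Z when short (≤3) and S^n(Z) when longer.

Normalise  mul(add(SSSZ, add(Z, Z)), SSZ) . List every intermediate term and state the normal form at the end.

Answer: normal form = S^6(Z)  (in 18 steps)

Reduction:
  start: mul(add(SSSZ, add(Z, Z)), SSZ)
  step 1: mul(S(add(SSZ, add(Z, Z))), SSZ)
  step 2: add(SSZ, mul(add(SSZ, add(Z, Z)), SSZ))
  step 3: S(add(SZ, mul(add(SSZ, add(Z, Z)), SSZ)))
  step 4: S(S(add(Z, mul(add(SSZ, add(Z, Z)), SSZ))))
  step 5: S(S(mul(add(SSZ, add(Z, Z)), SSZ)))
  step 6: S(S(mul(S(add(SZ, add(Z, Z))), SSZ)))
  step 7: S(S(add(SSZ, mul(add(SZ, add(Z, Z)), SSZ))))
  step 8: S(S(S(add(SZ, mul(add(SZ, add(Z, Z)), SSZ)))))
  step 9: S(S(S(S(add(Z, mul(add(SZ, add(Z, Z)), SSZ))))))
  step 10: S(S(S(S(mul(add(SZ, add(Z, Z)), SSZ)))))
  step 11: S(S(S(S(mul(S(add(Z, add(Z, Z))), SSZ)))))
  step 12: S(S(S(S(add(SSZ, mul(add(Z, add(Z, Z)), SSZ))))))
  step 13: S(S(S(S(S(add(SZ, mul(add(Z, add(Z, Z)), SSZ)))))))
  step 14: S(S(S(S(S(S(add(Z, mul(add(Z, add(Z, Z)), SSZ))))))))
  step 15: S(S(S(S(S(S(mul(add(Z, add(Z, Z)), SSZ)))))))
  step 16: S(S(S(S(S(S(mul(add(Z, Z), SSZ)))))))
  step 17: S(S(S(S(S(S(mul(Z, SSZ)))))))
  step 18: S^6(Z)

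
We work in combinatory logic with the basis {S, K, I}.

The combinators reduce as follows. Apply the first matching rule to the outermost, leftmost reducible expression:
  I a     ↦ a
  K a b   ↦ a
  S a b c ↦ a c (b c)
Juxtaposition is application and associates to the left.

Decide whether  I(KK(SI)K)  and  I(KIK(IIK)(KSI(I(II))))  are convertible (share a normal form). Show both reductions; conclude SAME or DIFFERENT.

Term A:
  start: I(KK(SI)K)
  →1  KK(SI)K
  →2  KK

Term B:
  start: I(KIK(IIK)(KSI(I(II))))
  →1  KIK(IIK)(KSI(I(II)))
  →2  I(IIK)(KSI(I(II)))
  →3  IIK(KSI(I(II)))
  →4  IK(KSI(I(II)))
  →5  K(KSI(I(II)))
  →6  K(S(I(II)))
  →7  K(S(II))
  →8  K(SI)

Answer: DIFFERENT — A ⇓ KK, B ⇓ K(SI)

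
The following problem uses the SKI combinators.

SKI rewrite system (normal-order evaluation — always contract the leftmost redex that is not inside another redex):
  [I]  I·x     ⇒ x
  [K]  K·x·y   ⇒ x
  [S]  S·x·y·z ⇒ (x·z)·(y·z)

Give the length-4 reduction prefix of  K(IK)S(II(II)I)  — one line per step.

  start: K(IK)S(II(II)I)
  →1  IK(II(II)I)
  →2  K(II(II)I)
  →3  K(I(II)I)
  →4  K(III)

Answer: after 4 steps: K(III)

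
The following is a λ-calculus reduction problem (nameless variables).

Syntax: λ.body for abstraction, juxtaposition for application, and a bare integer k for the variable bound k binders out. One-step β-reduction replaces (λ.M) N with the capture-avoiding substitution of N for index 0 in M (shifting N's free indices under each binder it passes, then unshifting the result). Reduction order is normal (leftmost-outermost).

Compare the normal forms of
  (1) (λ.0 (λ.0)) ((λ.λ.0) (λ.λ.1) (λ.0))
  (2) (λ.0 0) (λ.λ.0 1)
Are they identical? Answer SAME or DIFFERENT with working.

Answer: DIFFERENT — A ⇓ λ.0, B ⇓ λ.0 (λ.λ.0 1)

Reduction:
Term A:
  start: (λ.0 (λ.0)) ((λ.λ.0) (λ.λ.1) (λ.0))
  step 1: (λ.λ.0) (λ.λ.1) (λ.0) (λ.0)
  step 2: (λ.0) (λ.0) (λ.0)
  step 3: (λ.0) (λ.0)
  step 4: λ.0

Term B:
  start: (λ.0 0) (λ.λ.0 1)
  step 1: (λ.λ.0 1) (λ.λ.0 1)
  step 2: λ.0 (λ.λ.0 1)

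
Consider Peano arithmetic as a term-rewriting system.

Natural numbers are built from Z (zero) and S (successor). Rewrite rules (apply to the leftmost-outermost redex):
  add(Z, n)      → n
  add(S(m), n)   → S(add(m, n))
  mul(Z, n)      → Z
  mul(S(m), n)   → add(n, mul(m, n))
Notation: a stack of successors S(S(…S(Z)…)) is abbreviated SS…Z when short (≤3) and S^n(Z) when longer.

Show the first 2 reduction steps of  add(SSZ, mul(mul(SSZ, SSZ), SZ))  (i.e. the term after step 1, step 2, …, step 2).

Answer: after 2 steps: S(S(add(Z, mul(mul(SSZ, SSZ), SZ))))

Reduction:
  start: add(SSZ, mul(mul(SSZ, SSZ), SZ))
  step 1: S(add(SZ, mul(mul(SSZ, SSZ), SZ)))
  step 2: S(S(add(Z, mul(mul(SSZ, SSZ), SZ))))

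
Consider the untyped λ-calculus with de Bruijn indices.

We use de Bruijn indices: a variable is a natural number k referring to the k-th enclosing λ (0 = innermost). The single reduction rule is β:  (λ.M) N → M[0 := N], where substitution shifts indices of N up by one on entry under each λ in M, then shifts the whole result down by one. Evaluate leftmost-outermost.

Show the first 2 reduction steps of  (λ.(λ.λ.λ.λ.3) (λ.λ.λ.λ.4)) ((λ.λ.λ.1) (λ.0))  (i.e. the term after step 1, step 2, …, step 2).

Answer: after 2 steps: λ.λ.λ.λ.λ.λ.λ.(λ.λ.λ.1) (λ.0)

Working:
  start: (λ.(λ.λ.λ.λ.3) (λ.λ.λ.λ.4)) ((λ.λ.λ.1) (λ.0))
  [1] (λ.λ.λ.λ.3) (λ.λ.λ.λ.(λ.λ.λ.1) (λ.0))
  [2] λ.λ.λ.λ.λ.λ.λ.(λ.λ.λ.1) (λ.0)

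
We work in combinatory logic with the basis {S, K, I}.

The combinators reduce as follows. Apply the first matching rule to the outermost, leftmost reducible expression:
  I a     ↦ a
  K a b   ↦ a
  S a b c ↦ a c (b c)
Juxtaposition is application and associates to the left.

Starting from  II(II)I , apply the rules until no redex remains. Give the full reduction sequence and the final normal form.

  start: II(II)I
  step 1: I(II)I
  step 2: III
  step 3: II
  step 4: I

Answer: normal form = I  (in 4 steps)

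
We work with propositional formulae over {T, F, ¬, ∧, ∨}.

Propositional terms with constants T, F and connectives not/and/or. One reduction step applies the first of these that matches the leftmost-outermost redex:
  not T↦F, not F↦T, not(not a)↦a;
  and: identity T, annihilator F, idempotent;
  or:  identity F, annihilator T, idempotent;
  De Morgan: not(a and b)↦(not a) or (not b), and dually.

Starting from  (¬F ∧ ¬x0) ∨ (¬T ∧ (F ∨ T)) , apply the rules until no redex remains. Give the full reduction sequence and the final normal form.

  start: (¬F ∧ ¬x0) ∨ (¬T ∧ (F ∨ T))
  step 1: (T ∧ ¬x0) ∨ (¬T ∧ (F ∨ T))
  step 2: ¬x0 ∨ (¬T ∧ (F ∨ T))
  step 3: ¬x0 ∨ (F ∧ (F ∨ T))
  step 4: ¬x0 ∨ F
  step 5: ¬x0

Answer: normal form = ¬x0  (in 5 steps)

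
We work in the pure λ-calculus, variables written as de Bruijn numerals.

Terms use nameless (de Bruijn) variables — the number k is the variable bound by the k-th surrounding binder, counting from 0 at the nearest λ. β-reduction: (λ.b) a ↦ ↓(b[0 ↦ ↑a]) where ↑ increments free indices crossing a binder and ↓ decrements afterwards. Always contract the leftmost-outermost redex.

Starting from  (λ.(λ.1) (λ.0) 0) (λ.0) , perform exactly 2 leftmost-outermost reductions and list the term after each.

Answer: after 2 steps: (λ.0) (λ.0)

Working:
  start: (λ.(λ.1) (λ.0) 0) (λ.0)
  [1] (λ.λ.0) (λ.0) (λ.0)
  [2] (λ.0) (λ.0)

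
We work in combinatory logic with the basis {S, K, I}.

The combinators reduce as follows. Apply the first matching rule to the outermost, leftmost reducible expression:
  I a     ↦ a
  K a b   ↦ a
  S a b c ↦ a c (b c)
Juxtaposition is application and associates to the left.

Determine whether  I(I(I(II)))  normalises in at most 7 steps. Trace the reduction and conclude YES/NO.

  start: I(I(I(II)))
  step 1: I(I(II))
  step 2: I(II)
  step 3: II
  step 4: I

Answer: YES — reaches normal form I in 4 ≤ 7 steps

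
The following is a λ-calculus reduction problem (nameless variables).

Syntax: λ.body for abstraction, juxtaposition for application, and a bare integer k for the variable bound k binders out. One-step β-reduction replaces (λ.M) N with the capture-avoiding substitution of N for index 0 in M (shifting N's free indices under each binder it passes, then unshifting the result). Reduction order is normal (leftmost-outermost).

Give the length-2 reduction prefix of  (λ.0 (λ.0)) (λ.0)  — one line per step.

Answer: after 2 steps: λ.0

Reduction:
  start: (λ.0 (λ.0)) (λ.0)
  →1  (λ.0) (λ.0)
  →2  λ.0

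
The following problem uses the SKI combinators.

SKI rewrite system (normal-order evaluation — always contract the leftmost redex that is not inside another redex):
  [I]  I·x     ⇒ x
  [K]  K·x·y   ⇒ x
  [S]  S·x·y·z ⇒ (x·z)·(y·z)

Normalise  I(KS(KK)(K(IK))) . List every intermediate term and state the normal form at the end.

Answer: normal form = S(KK)  (in 3 steps)

Reduction:
  start: I(KS(KK)(K(IK)))
  [1] KS(KK)(K(IK))
  [2] S(K(IK))
  [3] S(KK)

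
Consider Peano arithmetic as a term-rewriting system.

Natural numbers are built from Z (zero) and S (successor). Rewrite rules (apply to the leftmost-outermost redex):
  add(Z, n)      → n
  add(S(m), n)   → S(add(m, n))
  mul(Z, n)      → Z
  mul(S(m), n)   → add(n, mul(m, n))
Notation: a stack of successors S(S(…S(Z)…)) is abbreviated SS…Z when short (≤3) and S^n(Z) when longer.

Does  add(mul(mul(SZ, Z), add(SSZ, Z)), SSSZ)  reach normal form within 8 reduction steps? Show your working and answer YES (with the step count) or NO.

  start: add(mul(mul(SZ, Z), add(SSZ, Z)), SSSZ)
  →1  add(mul(add(Z, mul(Z, Z)), add(SSZ, Z)), SSSZ)
  →2  add(mul(mul(Z, Z), add(SSZ, Z)), SSSZ)
  →3  add(mul(Z, add(SSZ, Z)), SSSZ)
  →4  add(Z, SSSZ)
  →5  SSSZ

Answer: YES — reaches normal form SSSZ in 5 ≤ 8 steps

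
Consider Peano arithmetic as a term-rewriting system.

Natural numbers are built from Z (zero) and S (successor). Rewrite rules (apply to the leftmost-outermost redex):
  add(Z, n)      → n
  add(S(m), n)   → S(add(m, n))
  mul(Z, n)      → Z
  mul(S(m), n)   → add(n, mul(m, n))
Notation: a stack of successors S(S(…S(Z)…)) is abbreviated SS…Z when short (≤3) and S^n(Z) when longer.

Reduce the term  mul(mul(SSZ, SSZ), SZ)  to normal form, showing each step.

  start: mul(mul(SSZ, SSZ), SZ)
  step 1: mul(add(SSZ, mul(SZ, SSZ)), SZ)
  step 2: mul(S(add(SZ, mul(SZ, SSZ))), SZ)
  step 3: add(SZ, mul(add(SZ, mul(SZ, SSZ)), SZ))
  step 4: S(add(Z, mul(add(SZ, mul(SZ, SSZ)), SZ)))
  step 5: S(mul(add(SZ, mul(SZ, SSZ)), SZ))
  step 6: S(mul(S(add(Z, mul(SZ, SSZ))), SZ))
  step 7: S(add(SZ, mul(add(Z, mul(SZ, SSZ)), SZ)))
  step 8: S(S(add(Z, mul(add(Z, mul(SZ, SSZ)), SZ))))
  step 9: S(S(mul(add(Z, mul(SZ, SSZ)), SZ)))
  step 10: S(S(mul(mul(SZ, SSZ), SZ)))
  step 11: S(S(mul(add(SSZ, mul(Z, SSZ)), SZ)))
  step 12: S(S(mul(S(add(SZ, mul(Z, SSZ))), SZ)))
  step 13: S(S(add(SZ, mul(add(SZ, mul(Z, SSZ)), SZ))))
  step 14: S(S(S(add(Z, mul(add(SZ, mul(Z, SSZ)), SZ)))))
  step 15: S(S(S(mul(add(SZ, mul(Z, SSZ)), SZ))))
  step 16: S(S(S(mul(S(add(Z, mul(Z, SSZ))), SZ))))
  step 17: S(S(S(add(SZ, mul(add(Z, mul(Z, SSZ)), SZ)))))
  step 18: S(S(S(S(add(Z, mul(add(Z, mul(Z, SSZ)), SZ))))))
  step 19: S(S(S(S(mul(add(Z, mul(Z, SSZ)), SZ)))))
  step 20: S(S(S(S(mul(mul(Z, SSZ), SZ)))))
  step 21: S(S(S(S(mul(Z, SZ)))))
  step 22: S^4(Z)

Answer: normal form = S^4(Z)  (in 22 steps)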